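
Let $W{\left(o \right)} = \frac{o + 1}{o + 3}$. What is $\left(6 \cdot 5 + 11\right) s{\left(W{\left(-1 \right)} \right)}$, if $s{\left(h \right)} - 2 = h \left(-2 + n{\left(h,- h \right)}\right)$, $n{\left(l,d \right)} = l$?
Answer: $82$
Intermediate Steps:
$W{\left(o \right)} = \frac{1 + o}{3 + o}$
$s{\left(h \right)} = 2 + h \left(-2 + h\right)$
$\left(6 \cdot 5 + 11\right) s{\left(W{\left(-1 \right)} \right)} = \left(6 \cdot 5 + 11\right) \left(2 + \left(\frac{1 - 1}{3 - 1}\right)^{2} - 2 \frac{1 - 1}{3 - 1}\right) = \left(30 + 11\right) \left(2 + \left(\frac{1}{2} \cdot 0\right)^{2} - 2 \cdot \frac{1}{2} \cdot 0\right) = 41 \left(2 + \left(\frac{1}{2} \cdot 0\right)^{2} - 2 \cdot \frac{1}{2} \cdot 0\right) = 41 \left(2 + 0^{2} - 0\right) = 41 \left(2 + 0 + 0\right) = 41 \cdot 2 = 82$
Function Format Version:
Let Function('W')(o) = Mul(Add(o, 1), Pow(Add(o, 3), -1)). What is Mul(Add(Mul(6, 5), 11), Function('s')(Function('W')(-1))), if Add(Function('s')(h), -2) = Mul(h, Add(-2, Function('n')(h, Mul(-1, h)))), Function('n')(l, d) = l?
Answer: 82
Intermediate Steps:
Function('W')(o) = Mul(Pow(Add(3, o), -1), Add(1, o)) (Function('W')(o) = Mul(Add(1, o), Pow(Add(3, o), -1)) = Mul(Pow(Add(3, o), -1), Add(1, o)))
Function('s')(h) = Add(2, Mul(h, Add(-2, h)))
Mul(Add(Mul(6, 5), 11), Function('s')(Function('W')(-1))) = Mul(Add(Mul(6, 5), 11), Add(2, Pow(Mul(Pow(Add(3, -1), -1), Add(1, -1)), 2), Mul(-2, Mul(Pow(Add(3, -1), -1), Add(1, -1))))) = Mul(Add(30, 11), Add(2, Pow(Mul(Pow(2, -1), 0), 2), Mul(-2, Mul(Pow(2, -1), 0)))) = Mul(41, Add(2, Pow(Mul(Rational(1, 2), 0), 2), Mul(-2, Mul(Rational(1, 2), 0)))) = Mul(41, Add(2, Pow(0, 2), Mul(-2, 0))) = Mul(41, Add(2, 0, 0)) = Mul(41, 2) = 82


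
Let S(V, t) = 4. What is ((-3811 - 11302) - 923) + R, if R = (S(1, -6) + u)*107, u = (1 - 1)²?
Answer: -15608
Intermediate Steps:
u = 0 (u = 0² = 0)
R = 428 (R = (4 + 0)*107 = 4*107 = 428)
((-3811 - 11302) - 923) + R = ((-3811 - 11302) - 923) + 428 = (-15113 - 923) + 428 = -16036 + 428 = -15608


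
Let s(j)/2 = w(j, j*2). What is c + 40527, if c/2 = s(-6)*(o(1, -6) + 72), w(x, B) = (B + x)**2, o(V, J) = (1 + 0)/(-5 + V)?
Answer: 133515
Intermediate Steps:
o(V, J) = 1/(-5 + V)
s(j) = 18*j**2 (s(j) = 2*(j*2 + j)**2 = 2*(2*j + j)**2 = 2*(3*j)**2 = 2*(9*j**2) = 18*j**2)
c = 92988 (c = 2*((18*(-6)**2)*(1/(-5 + 1) + 72)) = 2*((18*36)*(1/(-4) + 72)) = 2*(648*(-1/4 + 72)) = 2*(648*(287/4)) = 2*46494 = 92988)
c + 40527 = 92988 + 40527 = 133515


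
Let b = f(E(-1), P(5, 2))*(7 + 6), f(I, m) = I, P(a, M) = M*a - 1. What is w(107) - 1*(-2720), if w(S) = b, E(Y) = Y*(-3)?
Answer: 2759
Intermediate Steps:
P(a, M) = -1 + M*a
E(Y) = -3*Y
b = 39 (b = (-3*(-1))*(7 + 6) = 3*13 = 39)
w(S) = 39
w(107) - 1*(-2720) = 39 - 1*(-2720) = 39 + 2720 = 2759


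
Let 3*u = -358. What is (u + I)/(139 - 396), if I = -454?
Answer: 1720/771 ≈ 2.2309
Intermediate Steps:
u = -358/3 (u = (⅓)*(-358) = -358/3 ≈ -119.33)
(u + I)/(139 - 396) = (-358/3 - 454)/(139 - 396) = -1720/3/(-257) = -1720/3*(-1/257) = 1720/771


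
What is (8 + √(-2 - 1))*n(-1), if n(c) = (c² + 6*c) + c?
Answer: -48 - 6*I*√3 ≈ -48.0 - 10.392*I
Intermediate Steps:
n(c) = c² + 7*c
(8 + √(-2 - 1))*n(-1) = (8 + √(-2 - 1))*(-(7 - 1)) = (8 + √(-3))*(-1*6) = (8 + I*√3)*(-6) = -48 - 6*I*√3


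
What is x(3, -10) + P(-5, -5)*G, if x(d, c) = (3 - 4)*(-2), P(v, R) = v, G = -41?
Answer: 207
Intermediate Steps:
x(d, c) = 2 (x(d, c) = -1*(-2) = 2)
x(3, -10) + P(-5, -5)*G = 2 - 5*(-41) = 2 + 205 = 207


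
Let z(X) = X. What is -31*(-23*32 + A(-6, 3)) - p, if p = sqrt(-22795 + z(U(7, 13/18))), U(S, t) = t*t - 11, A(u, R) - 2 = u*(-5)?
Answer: 21824 - 5*I*sqrt(295559)/18 ≈ 21824.0 - 151.01*I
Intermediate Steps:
A(u, R) = 2 - 5*u (A(u, R) = 2 + u*(-5) = 2 - 5*u)
U(S, t) = -11 + t**2 (U(S, t) = t**2 - 11 = -11 + t**2)
p = 5*I*sqrt(295559)/18 (p = sqrt(-22795 + (-11 + (13/18)**2)) = sqrt(-22795 + (-11 + 169/324)) = sqrt(-22795 - 3395/324) = sqrt(-7388975/324) = 5*I*sqrt(295559)/18 ≈ 151.01*I)
-31*(-23*32 + A(-6, 3)) - p = -31*(-23*32 + (2 - 5*(-6))) - 5*I*sqrt(295559)/18 = -31*(-736 + (2 + 30)) - 5*I*sqrt(295559)/18 = -31*(-736 + 32) - 5*I*sqrt(295559)/18 = -31*(-704) - 5*I*sqrt(295559)/18 = 21824 - 5*I*sqrt(295559)/18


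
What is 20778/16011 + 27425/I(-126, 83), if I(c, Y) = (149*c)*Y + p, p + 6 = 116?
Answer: 10645255007/8315750484 ≈ 1.2801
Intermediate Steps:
p = 110 (p = -6 + 116 = 110)
I(c, Y) = 110 + 149*Y*c (I(c, Y) = (149*c)*Y + 110 = 149*Y*c + 110 = 110 + 149*Y*c)
20778/16011 + 27425/I(-126, 83) = 20778/16011 + 27425/(110 + 149*83*(-126)) = 20778*(1/16011) + 27425/(110 - 1558242) = 6926/5337 + 27425/(-1558132) = 6926/5337 + 27425*(-1/1558132) = 6926/5337 - 27425/1558132 = 10645255007/8315750484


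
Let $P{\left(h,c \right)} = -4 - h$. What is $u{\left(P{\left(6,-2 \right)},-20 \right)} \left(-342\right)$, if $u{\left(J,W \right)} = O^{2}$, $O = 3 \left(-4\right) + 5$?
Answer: $-16758$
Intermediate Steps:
$O = -7$ ($O = -12 + 5 = -7$)
$u{\left(J,W \right)} = 49$ ($u{\left(J,W \right)} = \left(-7\right)^{2} = 49$)
$u{\left(P{\left(6,-2 \right)},-20 \right)} \left(-342\right) = 49 \left(-342\right) = -16758$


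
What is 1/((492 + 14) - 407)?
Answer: 1/99 ≈ 0.010101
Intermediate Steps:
1/((492 + 14) - 407) = 1/(506 - 407) = 1/99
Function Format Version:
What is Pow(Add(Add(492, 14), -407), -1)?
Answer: Rational(1, 99) ≈ 0.010101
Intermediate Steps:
Pow(Add(Add(492, 14), -407), -1) = Pow(Add(506, -407), -1) = Pow(99, -1) = Rational(1, 99)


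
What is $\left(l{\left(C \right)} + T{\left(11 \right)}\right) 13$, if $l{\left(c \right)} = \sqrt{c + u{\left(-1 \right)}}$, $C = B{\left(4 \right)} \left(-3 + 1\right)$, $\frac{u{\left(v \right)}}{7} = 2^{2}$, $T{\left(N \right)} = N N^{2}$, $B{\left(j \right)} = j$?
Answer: $17303 + 26 \sqrt{5} \approx 17361.0$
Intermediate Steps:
$T{\left(N \right)} = N^{3}$
$u{\left(v \right)} = 28$ ($u{\left(v \right)} = 7 \cdot 2^{2} = 7 \cdot 4 = 28$)
$C = -8$ ($C = 4 \left(-3 + 1\right) = 4 \left(-2\right) = -8$)
$l{\left(c \right)} = \sqrt{28 + c}$ ($l{\left(c \right)} = \sqrt{c + 28} = \sqrt{28 + c}$)
$\left(l{\left(C \right)} + T{\left(11 \right)}\right) 13 = \left(\sqrt{28 - 8} + 11^{3}\right) 13 = \left(\sqrt{20} + 1331\right) 13 = \left(2 \sqrt{5} + 1331\right) 13 = \left(1331 + 2 \sqrt{5}\right) 13 = 17303 + 26 \sqrt{5}$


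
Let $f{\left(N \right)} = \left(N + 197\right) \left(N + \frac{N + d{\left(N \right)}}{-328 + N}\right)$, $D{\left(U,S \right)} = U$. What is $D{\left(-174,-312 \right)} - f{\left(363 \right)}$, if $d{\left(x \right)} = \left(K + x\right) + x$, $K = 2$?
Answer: $-220910$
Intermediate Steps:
$d{\left(x \right)} = 2 + 2 x$ ($d{\left(x \right)} = \left(2 + x\right) + x = 2 + 2 x$)
$f{\left(N \right)} = \left(197 + N\right) \left(N + \frac{2 + 3 N}{-328 + N}\right)$ ($f{\left(N \right)} = \left(N + 197\right) \left(N + \frac{N + \left(2 + 2 N\right)}{-328 + N}\right) = \left(197 + N\right) \left(N + \frac{2 + 3 N}{-328 + N}\right)$)
$D{\left(-174,-312 \right)} - f{\left(363 \right)} = -174 - \frac{394 + 363^{3} - 23240349 - 128 \cdot 363^{2}}{-328 + 363} = -174 - \frac{394 + 47832147 - 23240349 - 16866432}{35} = -174 - \frac{1}{35} \cdot 7725760 = -174 - 220736 = -220910$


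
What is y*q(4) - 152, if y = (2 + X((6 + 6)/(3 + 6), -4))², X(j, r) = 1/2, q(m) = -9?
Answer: -833/4 ≈ -208.25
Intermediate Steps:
X(j, r) = ½ (X(j, r) = 1*(½) = ½)
y = 25/4 (y = (2 + ½)² = (5/2)² = 25/4 ≈ 6.2500)
y*q(4) - 152 = (25/4)*(-9) - 152 = -225/4 - 152 = -833/4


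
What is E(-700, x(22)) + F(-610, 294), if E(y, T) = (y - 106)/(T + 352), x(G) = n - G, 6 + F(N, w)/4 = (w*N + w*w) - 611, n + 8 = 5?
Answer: -122326274/327 ≈ -3.7409e+5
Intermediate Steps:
n = -3 (n = -8 + 5 = -3)
F(N, w) = -2468 + 4*w² + 4*N*w (F(N, w) = -24 + 4*((w*N + w*w) - 611) = -24 + 4*((N*w + w²) - 611) = -24 + 4*((w² + N*w) - 611) = -24 + 4*(-611 + w² + N*w) = -24 + (-2444 + 4*w² + 4*N*w) = -2468 + 4*w² + 4*N*w)
x(G) = -3 - G
E(y, T) = (-106 + y)/(352 + T)
E(-700, x(22)) + F(-610, 294) = (-106 - 700)/(352 + (-3 - 1*22)) + (-2468 + 4*294² + 4*(-610)*294) = -806/(352 + (-3 - 22)) + (-2468 + 4*86436 - 717360) = -806/(352 - 25) + (-2468 + 345744 - 717360) = -806/327 - 374084 = -122326274/327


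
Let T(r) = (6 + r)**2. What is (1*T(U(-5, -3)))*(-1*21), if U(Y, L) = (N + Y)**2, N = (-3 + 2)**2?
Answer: -10164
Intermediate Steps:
N = 1 (N = (-1)**2 = 1)
U(Y, L) = (1 + Y)**2
(1*T(U(-5, -3)))*(-1*21) = (1*(6 + (1 - 5)**2)**2)*(-1*21) = (1*(6 + (-4)**2)**2)*(-21) = (1*(6 + 16)**2)*(-21) = (1*22**2)*(-21) = (1*484)*(-21) = 484*(-21) = -10164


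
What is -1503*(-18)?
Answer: 27054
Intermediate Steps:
-1503*(-18) = -167*(-162) = 27054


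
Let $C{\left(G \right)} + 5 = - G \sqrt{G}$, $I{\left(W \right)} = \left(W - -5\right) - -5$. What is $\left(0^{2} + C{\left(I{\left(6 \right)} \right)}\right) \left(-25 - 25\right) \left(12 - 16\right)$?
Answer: $-13800$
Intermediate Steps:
$I{\left(W \right)} = 10 + W$ ($I{\left(W \right)} = \left(W + 5\right) + 5 = \left(5 + W\right) + 5 = 10 + W$)
$C{\left(G \right)} = -5 - G^{\frac{3}{2}}$ ($C{\left(G \right)} = -5 + - G \sqrt{G} = -5 - G^{\frac{3}{2}}$)
$\left(0^{2} + C{\left(I{\left(6 \right)} \right)}\right) \left(-25 - 25\right) \left(12 - 16\right) = \left(0^{2} - \left(5 + \left(10 + 6\right)^{\frac{3}{2}}\right)\right) \left(-25 - 25\right) \left(12 - 16\right) = \left(0 - \left(5 + 16^{\frac{3}{2}}\right)\right) \left(\left(-50\right) \left(-4\right)\right) = \left(0 - 69\right) 200 = \left(-69\right) 200 = -13800$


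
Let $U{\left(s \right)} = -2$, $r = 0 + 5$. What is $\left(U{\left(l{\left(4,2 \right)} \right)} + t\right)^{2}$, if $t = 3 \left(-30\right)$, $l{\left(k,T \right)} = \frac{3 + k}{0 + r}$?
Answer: $8464$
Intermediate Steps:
$r = 5$
$l{\left(k,T \right)} = \frac{3}{5} + \frac{k}{5}$ ($l{\left(k,T \right)} = \frac{3 + k}{0 + 5} = \frac{3 + k}{5} = \left(3 + k\right) \frac{1}{5} = \frac{3}{5} + \frac{k}{5}$)
$t = -90$
$\left(U{\left(l{\left(4,2 \right)} \right)} + t\right)^{2} = \left(-2 - 90\right)^{2} = \left(-92\right)^{2} = 8464$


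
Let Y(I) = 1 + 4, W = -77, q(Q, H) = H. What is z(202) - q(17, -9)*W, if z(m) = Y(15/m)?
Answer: -688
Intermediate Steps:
Y(I) = 5
z(m) = 5
z(202) - q(17, -9)*W = 5 - (-9)*(-77) = 5 - 1*693 = 5 - 693 = -688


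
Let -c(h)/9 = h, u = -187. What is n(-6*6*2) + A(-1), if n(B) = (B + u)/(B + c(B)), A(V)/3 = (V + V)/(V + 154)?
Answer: -4787/9792 ≈ -0.48887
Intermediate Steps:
c(h) = -9*h
A(V) = 6*V/(154 + V) (A(V) = 3*((V + V)/(V + 154)) = 3*((2*V)/(154 + V)) = 3*(2*V/(154 + V)) = 6*V/(154 + V))
n(B) = -(-187 + B)/(8*B) (n(B) = (B - 187)/(B - 9*B) = (-187 + B)/((-8*B)) = (-187 + B)*(-1/(8*B)) = -(-187 + B)/(8*B))
n(-6*6*2) + A(-1) = (187 - (-6*6)*2)/(8*((-6*6*2))) + 6*(-1)/(154 - 1) = (187 - (-36)*2)/(8*((-36*2))) + 6*(-1)/153 = (⅛)*(187 - 1*(-72))/(-72) + 6*(-1)*(1/153) = (⅛)*(-1/72)*(187 + 72) - 2/51 = (⅛)*(-1/72)*259 - 2/51 = -259/576 - 2/51 = -4787/9792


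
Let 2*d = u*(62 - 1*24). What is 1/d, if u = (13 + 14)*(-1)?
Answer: -1/513 ≈ -0.0019493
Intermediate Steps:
u = -27 (u = 27*(-1) = -27)
d = -513 (d = (-27*(62 - 1*24))/2 = (-27*(62 - 24))/2 = (-27*38)/2 = (½)*(-1026) = -513)
1/d = 1/(-513) = -1/513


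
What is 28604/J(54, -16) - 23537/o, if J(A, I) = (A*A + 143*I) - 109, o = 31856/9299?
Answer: -112682613173/16533264 ≈ -6815.5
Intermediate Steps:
o = 31856/9299 (o = 31856*(1/9299) = 31856/9299 ≈ 3.4257)
J(A, I) = -109 + A**2 + 143*I (J(A, I) = (A**2 + 143*I) - 109 = -109 + A**2 + 143*I)
28604/J(54, -16) - 23537/o = 28604/(-109 + 54**2 + 143*(-16)) - 23537/31856/9299 = 28604/(-109 + 2916 - 2288) - 23537*9299/31856 = 28604/519 - 218870563/31856 = -112682613173/16533264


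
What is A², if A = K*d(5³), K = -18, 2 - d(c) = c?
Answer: 4901796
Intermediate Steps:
d(c) = 2 - c
A = 2214 (A = -18*(2 - 1*5³) = -18*(2 - 1*125) = -18*(2 - 125) = -18*(-123) = 2214)
A² = 2214² = 4901796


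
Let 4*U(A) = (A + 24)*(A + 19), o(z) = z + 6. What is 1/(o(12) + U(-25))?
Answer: 2/39 ≈ 0.051282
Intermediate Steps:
o(z) = 6 + z
U(A) = (19 + A)*(24 + A)/4 (U(A) = ((A + 24)*(A + 19))/4 = ((24 + A)*(19 + A))/4 = ((19 + A)*(24 + A))/4 = (19 + A)*(24 + A)/4)
1/(o(12) + U(-25)) = 1/((6 + 12) + (114 + (¼)*(-25)² + (43/4)*(-25))) = 1/(18 + (114 + (¼)*625 - 1075/4)) = 1/(18 + (114 + 625/4 - 1075/4)) = 1/(18 + 3/2) = 1/(39/2) = 2/39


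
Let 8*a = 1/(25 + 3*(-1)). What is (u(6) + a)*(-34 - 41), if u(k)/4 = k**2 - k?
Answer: -1584075/176 ≈ -9000.4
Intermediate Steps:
a = 1/176 (a = 1/(8*(25 + 3*(-1))) = 1/(8*(25 - 3)) = (1/8)/22 = (1/8)*(1/22) = 1/176 ≈ 0.0056818)
u(k) = -4*k + 4*k**2 (u(k) = 4*(k**2 - k) = -4*k + 4*k**2)
(u(6) + a)*(-34 - 41) = (4*6*(-1 + 6) + 1/176)*(-34 - 41) = (4*6*5 + 1/176)*(-75) = (120 + 1/176)*(-75) = (21121/176)*(-75) = -1584075/176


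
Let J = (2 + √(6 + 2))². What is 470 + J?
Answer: 482 + 8*√2 ≈ 493.31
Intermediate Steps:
J = (2 + 2*√2)² (J = (2 + √8)² = (2 + 2*√2)² ≈ 23.314)
470 + J = 470 + (12 + 8*√2) = 482 + 8*√2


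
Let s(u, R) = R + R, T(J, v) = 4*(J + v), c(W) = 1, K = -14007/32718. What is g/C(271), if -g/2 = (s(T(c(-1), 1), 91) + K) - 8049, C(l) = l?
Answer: 12257453/211109 ≈ 58.062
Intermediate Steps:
K = -667/1558 (K = -14007*1/32718 = -667/1558 ≈ -0.42811)
T(J, v) = 4*J + 4*v
s(u, R) = 2*R
g = 12257453/779 (g = -2*((2*91 - 667/1558) - 8049) = -2*((182 - 667/1558) - 8049) = -2*(282889/1558 - 8049) = -2*(-12257453/1558) = 12257453/779 ≈ 15735.)
g/C(271) = (12257453/779)/271 = (12257453/779)*(1/271) = 12257453/211109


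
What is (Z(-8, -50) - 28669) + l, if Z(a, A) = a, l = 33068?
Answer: 4391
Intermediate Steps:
(Z(-8, -50) - 28669) + l = (-8 - 28669) + 33068 = -28677 + 33068 = 4391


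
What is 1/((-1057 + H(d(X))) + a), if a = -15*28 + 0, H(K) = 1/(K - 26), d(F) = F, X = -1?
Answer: -27/39880 ≈ -0.00067703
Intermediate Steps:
H(K) = 1/(-26 + K)
a = -420 (a = -420 + 0 = -420)
1/((-1057 + H(d(X))) + a) = 1/((-1057 + 1/(-26 - 1)) - 420) = 1/((-1057 + 1/(-27)) - 420) = 1/((-1057 - 1/27) - 420) = 1/(-28540/27 - 420) = 1/(-39880/27) = -27/39880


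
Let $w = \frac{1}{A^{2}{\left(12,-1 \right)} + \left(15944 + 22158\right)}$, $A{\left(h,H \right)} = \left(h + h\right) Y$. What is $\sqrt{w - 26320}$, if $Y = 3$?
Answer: $\frac{i \sqrt{49315199547434}}{43286} \approx 162.23 i$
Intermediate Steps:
$A{\left(h,H \right)} = 6 h$ ($A{\left(h,H \right)} = \left(h + h\right) 3 = 2 h 3 = 6 h$)
$w = \frac{1}{43286}$ ($w = \frac{1}{\left(6 \cdot 12\right)^{2} + \left(15944 + 22158\right)} = \frac{1}{72^{2} + 38102} = \frac{1}{5184 + 38102} = \frac{1}{43286} \approx 2.3102 \cdot 10^{-5}$)
$\sqrt{w - 26320} = \sqrt{\frac{1}{43286} - 26320} = \sqrt{- \frac{1139287519}{43286}} = \frac{i \sqrt{49315199547434}}{43286}$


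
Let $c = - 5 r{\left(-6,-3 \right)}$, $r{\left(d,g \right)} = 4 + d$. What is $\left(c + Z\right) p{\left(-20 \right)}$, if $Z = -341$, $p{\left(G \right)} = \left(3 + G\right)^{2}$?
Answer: $-95659$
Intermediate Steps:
$c = 10$ ($c = - 5 \left(4 - 6\right) = \left(-5\right) \left(-2\right) = 10$)
$\left(c + Z\right) p{\left(-20 \right)} = \left(10 - 341\right) \left(3 - 20\right)^{2} = - 331 \left(-17\right)^{2} = \left(-331\right) 289 = -95659$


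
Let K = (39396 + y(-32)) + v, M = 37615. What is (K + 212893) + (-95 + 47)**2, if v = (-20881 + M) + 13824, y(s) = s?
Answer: 285119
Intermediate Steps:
v = 30558 (v = (-20881 + 37615) + 13824 = 16734 + 13824 = 30558)
K = 69922 (K = (39396 - 32) + 30558 = 39364 + 30558 = 69922)
(K + 212893) + (-95 + 47)**2 = (69922 + 212893) + (-95 + 47)**2 = 282815 + (-48)**2 = 282815 + 2304 = 285119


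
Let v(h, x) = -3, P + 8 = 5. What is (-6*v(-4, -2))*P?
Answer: -54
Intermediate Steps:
P = -3 (P = -8 + 5 = -3)
(-6*v(-4, -2))*P = -6*(-3)*(-3) = 18*(-3) = -54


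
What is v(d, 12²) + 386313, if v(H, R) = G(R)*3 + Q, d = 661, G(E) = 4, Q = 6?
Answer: 386331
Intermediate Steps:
v(H, R) = 18 (v(H, R) = 4*3 + 6 = 12 + 6 = 18)
v(d, 12²) + 386313 = 18 + 386313 = 386331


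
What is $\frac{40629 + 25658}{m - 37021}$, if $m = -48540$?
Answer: $- \frac{66287}{85561} \approx -0.77473$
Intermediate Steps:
$\frac{40629 + 25658}{m - 37021} = \frac{40629 + 25658}{-48540 - 37021} = \frac{66287}{-85561} = 66287 \left(- \frac{1}{85561}\right) = - \frac{66287}{85561}$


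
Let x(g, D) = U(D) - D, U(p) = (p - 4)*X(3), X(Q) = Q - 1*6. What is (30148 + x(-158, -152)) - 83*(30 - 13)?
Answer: 29357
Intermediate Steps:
X(Q) = -6 + Q (X(Q) = Q - 6 = -6 + Q)
U(p) = 12 - 3*p (U(p) = (p - 4)*(-6 + 3) = (-4 + p)*(-3) = 12 - 3*p)
x(g, D) = 12 - 4*D (x(g, D) = (12 - 3*D) - D = 12 - 4*D)
(30148 + x(-158, -152)) - 83*(30 - 13) = (30148 + (12 - 4*(-152))) - 83*(30 - 13) = (30148 + (12 + 608)) - 83*17 = (30148 + 620) - 1411 = 30768 - 1411 = 29357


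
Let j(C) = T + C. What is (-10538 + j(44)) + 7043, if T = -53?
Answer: -3504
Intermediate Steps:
j(C) = -53 + C
(-10538 + j(44)) + 7043 = (-10538 + (-53 + 44)) + 7043 = (-10538 - 9) + 7043 = -10547 + 7043 = -3504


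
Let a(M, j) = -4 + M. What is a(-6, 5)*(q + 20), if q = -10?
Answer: -100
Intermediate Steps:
a(-6, 5)*(q + 20) = (-4 - 6)*(-10 + 20) = -10*10 = -100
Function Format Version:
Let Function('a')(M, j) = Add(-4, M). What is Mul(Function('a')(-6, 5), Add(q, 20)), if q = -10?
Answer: -100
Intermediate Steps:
Mul(Function('a')(-6, 5), Add(q, 20)) = Mul(Add(-4, -6), Add(-10, 20)) = Mul(-10, 10) = -100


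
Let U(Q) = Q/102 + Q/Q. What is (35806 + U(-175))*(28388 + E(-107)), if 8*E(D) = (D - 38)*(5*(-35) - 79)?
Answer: 160653942471/136 ≈ 1.1813e+9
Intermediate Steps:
U(Q) = 1 + Q/102 (U(Q) = Q*(1/102) + 1 = Q/102 + 1 = 1 + Q/102)
E(D) = 2413/2 - 127*D/4 (E(D) = ((D - 38)*(5*(-35) - 79))/8 = ((-38 + D)*(-175 - 79))/8 = ((-38 + D)*(-254))/8 = (9652 - 254*D)/8 = 2413/2 - 127*D/4)
(35806 + U(-175))*(28388 + E(-107)) = (35806 + (1 + (1/102)*(-175)))*(28388 + (2413/2 - 127/4*(-107))) = (35806 + (1 - 175/102))*(28388 + (2413/2 + 13589/4)) = (35806 - 73/102)*(28388 + 18415/4) = (3652139/102)*(131967/4) = 160653942471/136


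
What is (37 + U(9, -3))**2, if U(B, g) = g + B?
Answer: 1849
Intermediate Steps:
U(B, g) = B + g
(37 + U(9, -3))**2 = (37 + (9 - 3))**2 = (37 + 6)**2 = 43**2 = 1849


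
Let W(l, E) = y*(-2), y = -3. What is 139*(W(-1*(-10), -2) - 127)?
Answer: -16819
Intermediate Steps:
W(l, E) = 6 (W(l, E) = -3*(-2) = 6)
139*(W(-1*(-10), -2) - 127) = 139*(6 - 127) = 139*(-121) = -16819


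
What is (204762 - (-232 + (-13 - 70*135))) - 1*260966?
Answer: -46509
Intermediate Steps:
(204762 - (-232 + (-13 - 70*135))) - 1*260966 = (204762 - (-232 + (-13 - 9450))) - 260966 = (204762 - (-232 - 9463)) - 260966 = (204762 - 1*(-9695)) - 260966 = (204762 + 9695) - 260966 = 214457 - 260966 = -46509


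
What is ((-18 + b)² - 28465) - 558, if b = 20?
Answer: -29019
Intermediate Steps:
((-18 + b)² - 28465) - 558 = ((-18 + 20)² - 28465) - 558 = (2² - 28465) - 558 = (4 - 28465) - 558 = -28461 - 558 = -29019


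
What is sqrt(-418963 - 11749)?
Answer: 2*I*sqrt(107678) ≈ 656.29*I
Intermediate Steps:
sqrt(-418963 - 11749) = sqrt(-430712) = 2*I*sqrt(107678)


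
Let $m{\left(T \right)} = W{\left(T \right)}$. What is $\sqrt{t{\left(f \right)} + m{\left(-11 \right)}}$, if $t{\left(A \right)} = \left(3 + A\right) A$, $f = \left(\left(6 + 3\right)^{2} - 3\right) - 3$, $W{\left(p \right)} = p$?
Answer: $\sqrt{5839} \approx 76.413$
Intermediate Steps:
$m{\left(T \right)} = T$
$f = 75$ ($f = \left(9^{2} - 3\right) - 3 = \left(81 - 3\right) - 3 = 78 - 3 = 75$)
$t{\left(A \right)} = A \left(3 + A\right)$
$\sqrt{t{\left(f \right)} + m{\left(-11 \right)}} = \sqrt{75 \left(3 + 75\right) - 11} = \sqrt{75 \cdot 78 - 11} = \sqrt{5850 - 11} = \sqrt{5839}$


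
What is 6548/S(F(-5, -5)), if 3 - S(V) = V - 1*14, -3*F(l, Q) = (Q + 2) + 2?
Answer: 9822/25 ≈ 392.88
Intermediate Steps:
F(l, Q) = -4/3 - Q/3 (F(l, Q) = -((Q + 2) + 2)/3 = -((2 + Q) + 2)/3 = -(4 + Q)/3 = -4/3 - Q/3)
S(V) = 17 - V (S(V) = 3 - (V - 1*14) = 3 - (V - 14) = 3 - (-14 + V) = 3 + (14 - V) = 17 - V)
6548/S(F(-5, -5)) = 6548/(17 - (-4/3 - ⅓*(-5))) = 6548/(17 - (-4/3 + 5/3)) = 6548/(17 - 1*⅓) = 6548/(17 - ⅓) = 6548/(50/3) = 6548*(3/50) = 9822/25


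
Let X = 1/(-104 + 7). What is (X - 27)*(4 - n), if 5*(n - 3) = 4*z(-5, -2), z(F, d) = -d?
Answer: 1572/97 ≈ 16.206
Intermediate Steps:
X = -1/97 (X = 1/(-97) = -1/97 ≈ -0.010309)
n = 23/5 (n = 3 + (4*(-1*(-2)))/5 = 3 + (4*2)/5 = 3 + (⅕)*8 = 3 + 8/5 = 23/5 ≈ 4.6000)
(X - 27)*(4 - n) = (-1/97 - 27)*(4 - 1*23/5) = -2620*(4 - 23/5)/97 = -2620/97*(-⅗) = 1572/97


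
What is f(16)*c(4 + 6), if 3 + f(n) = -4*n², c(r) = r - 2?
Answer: -8216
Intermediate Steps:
c(r) = -2 + r
f(n) = -3 - 4*n²
f(16)*c(4 + 6) = (-3 - 4*16²)*(-2 + (4 + 6)) = (-3 - 4*256)*(-2 + 10) = (-3 - 1024)*8 = -1027*8 = -8216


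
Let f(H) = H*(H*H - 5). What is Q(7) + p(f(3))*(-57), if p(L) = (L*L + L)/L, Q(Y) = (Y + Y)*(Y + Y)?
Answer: -545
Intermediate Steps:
Q(Y) = 4*Y² (Q(Y) = (2*Y)*(2*Y) = 4*Y²)
f(H) = H*(-5 + H²) (f(H) = H*(H² - 5) = H*(-5 + H²))
p(L) = (L + L²)/L (p(L) = (L² + L)/L = (L + L²)/L)
Q(7) + p(f(3))*(-57) = 4*7² + (1 + 3*(-5 + 3²))*(-57) = 4*49 + (1 + 3*(-5 + 9))*(-57) = 196 + (1 + 3*4)*(-57) = 196 + (1 + 12)*(-57) = 196 + 13*(-57) = 196 - 741 = -545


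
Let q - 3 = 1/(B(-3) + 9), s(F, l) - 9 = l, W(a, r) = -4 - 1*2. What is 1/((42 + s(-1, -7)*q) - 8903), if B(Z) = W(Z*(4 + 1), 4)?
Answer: -3/26563 ≈ -0.00011294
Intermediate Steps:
W(a, r) = -6 (W(a, r) = -4 - 2 = -6)
B(Z) = -6
s(F, l) = 9 + l
q = 10/3 (q = 3 + 1/(-6 + 9) = 3 + 1/3 = 3 + ⅓ = 10/3 ≈ 3.3333)
1/((42 + s(-1, -7)*q) - 8903) = 1/((42 + (9 - 7)*(10/3)) - 8903) = 1/((42 + 2*(10/3)) - 8903) = 1/((42 + 20/3) - 8903) = 1/(146/3 - 8903) = 1/(-26563/3) = -3/26563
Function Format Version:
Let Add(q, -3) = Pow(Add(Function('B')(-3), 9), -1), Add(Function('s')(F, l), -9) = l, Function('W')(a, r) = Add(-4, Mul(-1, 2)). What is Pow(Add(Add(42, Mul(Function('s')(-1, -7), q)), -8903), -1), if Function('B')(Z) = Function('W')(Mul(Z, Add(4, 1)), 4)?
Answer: Rational(-3, 26563) ≈ -0.00011294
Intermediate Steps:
Function('W')(a, r) = -6 (Function('W')(a, r) = Add(-4, -2) = -6)
Function('B')(Z) = -6
Function('s')(F, l) = Add(9, l)
q = Rational(10, 3) (q = Add(3, Pow(Add(-6, 9), -1)) = Add(3, Pow(3, -1)) = Add(3, Rational(1, 3)) = Rational(10, 3) ≈ 3.3333)
Pow(Add(Add(42, Mul(Function('s')(-1, -7), q)), -8903), -1) = Pow(Add(Add(42, Mul(Add(9, -7), Rational(10, 3))), -8903), -1) = Pow(Add(Add(42, Mul(2, Rational(10, 3))), -8903), -1) = Pow(Add(Add(42, Rational(20, 3)), -8903), -1) = Pow(Add(Rational(146, 3), -8903), -1) = Pow(Rational(-26563, 3), -1) = Rational(-3, 26563)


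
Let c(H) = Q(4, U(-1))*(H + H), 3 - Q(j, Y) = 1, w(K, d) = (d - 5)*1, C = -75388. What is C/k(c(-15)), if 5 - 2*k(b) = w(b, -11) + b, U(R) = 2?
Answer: -150776/81 ≈ -1861.4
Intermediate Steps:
w(K, d) = -5 + d (w(K, d) = (-5 + d)*1 = -5 + d)
Q(j, Y) = 2 (Q(j, Y) = 3 - 1*1 = 3 - 1 = 2)
c(H) = 4*H (c(H) = 2*(H + H) = 2*(2*H) = 4*H)
k(b) = 21/2 - b/2 (k(b) = 5/2 - ((-5 - 11) + b)/2 = 5/2 - (-16 + b)/2 = 5/2 + (8 - b/2) = 21/2 - b/2)
C/k(c(-15)) = -75388/(21/2 - 2*(-15)) = -75388/(21/2 - ½*(-60)) = -75388/(21/2 + 30) = -75388/81/2 = -75388*2/81 = -150776/81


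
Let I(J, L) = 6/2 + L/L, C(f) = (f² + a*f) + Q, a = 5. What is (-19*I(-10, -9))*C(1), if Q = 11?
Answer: -1292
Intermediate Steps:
C(f) = 11 + f² + 5*f (C(f) = (f² + 5*f) + 11 = 11 + f² + 5*f)
I(J, L) = 4 (I(J, L) = 6*(½) + 1 = 3 + 1 = 4)
(-19*I(-10, -9))*C(1) = (-19*4)*(11 + 1² + 5*1) = -76*(11 + 1 + 5) = -76*17 = -1292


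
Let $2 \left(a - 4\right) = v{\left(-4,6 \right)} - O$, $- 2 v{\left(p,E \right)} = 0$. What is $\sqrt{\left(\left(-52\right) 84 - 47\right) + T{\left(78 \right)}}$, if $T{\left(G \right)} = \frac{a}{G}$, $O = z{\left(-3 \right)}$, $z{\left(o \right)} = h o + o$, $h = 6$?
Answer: $\frac{i \sqrt{26859729}}{78} \approx 66.444 i$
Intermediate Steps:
$z{\left(o \right)} = 7 o$ ($z{\left(o \right)} = 6 o + o = 7 o$)
$v{\left(p,E \right)} = 0$ ($v{\left(p,E \right)} = \left(- \frac{1}{2}\right) 0 = 0$)
$O = -21$ ($O = 7 \left(-3\right) = -21$)
$a = \frac{29}{2}$ ($a = 4 + \frac{0 - -21}{2} = 4 + \frac{0 + 21}{2} = 4 + \frac{1}{2} \cdot 21 = 4 + \frac{21}{2} = \frac{29}{2} \approx 14.5$)
$T{\left(G \right)} = \frac{29}{2 G}$
$\sqrt{\left(\left(-52\right) 84 - 47\right) + T{\left(78 \right)}} = \sqrt{\left(\left(-52\right) 84 - 47\right) + \frac{29}{2 \cdot 78}} = \sqrt{\left(-4368 - 47\right) + \frac{29}{2} \cdot \frac{1}{78}} = \sqrt{-4415 + \frac{29}{156}} = \sqrt{- \frac{688711}{156}} = \frac{i \sqrt{26859729}}{78}$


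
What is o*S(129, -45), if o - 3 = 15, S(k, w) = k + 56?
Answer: 3330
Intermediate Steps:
S(k, w) = 56 + k
o = 18 (o = 3 + 15 = 18)
o*S(129, -45) = 18*(56 + 129) = 18*185 = 3330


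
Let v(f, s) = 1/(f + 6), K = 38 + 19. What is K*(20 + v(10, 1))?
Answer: 18297/16 ≈ 1143.6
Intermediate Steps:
K = 57
v(f, s) = 1/(6 + f)
K*(20 + v(10, 1)) = 57*(20 + 1/(6 + 10)) = 57*(20 + 1/16) = 57*(321/16) = 18297/16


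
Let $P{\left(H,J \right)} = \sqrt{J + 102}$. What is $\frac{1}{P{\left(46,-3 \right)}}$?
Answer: $\frac{\sqrt{11}}{33} \approx 0.1005$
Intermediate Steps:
$P{\left(H,J \right)} = \sqrt{102 + J}$
$\frac{1}{P{\left(46,-3 \right)}} = \frac{1}{\sqrt{102 - 3}} = \frac{1}{\sqrt{99}} = \frac{1}{3 \sqrt{11}} = \frac{\sqrt{11}}{33}$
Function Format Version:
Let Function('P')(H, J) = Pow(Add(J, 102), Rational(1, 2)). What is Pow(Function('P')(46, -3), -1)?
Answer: Mul(Rational(1, 33), Pow(11, Rational(1, 2))) ≈ 0.10050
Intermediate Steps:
Function('P')(H, J) = Pow(Add(102, J), Rational(1, 2))
Pow(Function('P')(46, -3), -1) = Pow(Pow(Add(102, -3), Rational(1, 2)), -1) = Pow(Pow(99, Rational(1, 2)), -1) = Pow(Mul(3, Pow(11, Rational(1, 2))), -1) = Mul(Rational(1, 33), Pow(11, Rational(1, 2)))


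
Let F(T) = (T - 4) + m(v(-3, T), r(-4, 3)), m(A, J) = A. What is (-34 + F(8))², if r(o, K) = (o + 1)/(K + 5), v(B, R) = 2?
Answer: 784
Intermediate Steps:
r(o, K) = (1 + o)/(5 + K)
F(T) = -2 + T (F(T) = (T - 4) + 2 = (-4 + T) + 2 = -2 + T)
(-34 + F(8))² = (-34 + (-2 + 8))² = (-34 + 6)² = (-28)² = 784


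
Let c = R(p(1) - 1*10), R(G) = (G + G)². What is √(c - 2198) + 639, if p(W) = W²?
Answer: 639 + I*√1874 ≈ 639.0 + 43.29*I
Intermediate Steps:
R(G) = 4*G² (R(G) = (2*G)² = 4*G²)
c = 324 (c = 4*(1² - 1*10)² = 4*(1 - 10)² = 4*(-9)² = 4*81 = 324)
√(c - 2198) + 639 = √(324 - 2198) + 639 = √(-1874) + 639 = I*√1874 + 639 = 639 + I*√1874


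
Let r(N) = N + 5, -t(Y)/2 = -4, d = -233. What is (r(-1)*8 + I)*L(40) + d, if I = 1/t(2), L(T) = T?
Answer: 1052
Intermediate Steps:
t(Y) = 8 (t(Y) = -2*(-4) = 8)
I = 1/8 ≈ 0.12500
r(N) = 5 + N
(r(-1)*8 + I)*L(40) + d = ((5 - 1)*8 + 1/8)*40 - 233 = (4*8 + 1/8)*40 - 233 = (32 + 1/8)*40 - 233 = (257/8)*40 - 233 = 1285 - 233 = 1052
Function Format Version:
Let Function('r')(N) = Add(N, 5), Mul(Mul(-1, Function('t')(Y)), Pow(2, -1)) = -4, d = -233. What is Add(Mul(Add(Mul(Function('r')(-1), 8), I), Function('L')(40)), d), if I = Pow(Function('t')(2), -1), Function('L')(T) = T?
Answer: 1052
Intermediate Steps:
Function('t')(Y) = 8 (Function('t')(Y) = Mul(-2, -4) = 8)
I = Rational(1, 8) (I = Pow(8, -1) = Rational(1, 8) ≈ 0.12500)
Function('r')(N) = Add(5, N)
Add(Mul(Add(Mul(Function('r')(-1), 8), I), Function('L')(40)), d) = Add(Mul(Add(Mul(Add(5, -1), 8), Rational(1, 8)), 40), -233) = Add(Mul(Add(Mul(4, 8), Rational(1, 8)), 40), -233) = Add(Mul(Add(32, Rational(1, 8)), 40), -233) = Add(Mul(Rational(257, 8), 40), -233) = Add(1285, -233) = 1052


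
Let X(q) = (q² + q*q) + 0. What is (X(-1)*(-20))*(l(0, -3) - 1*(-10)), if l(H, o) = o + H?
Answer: -280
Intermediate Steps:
l(H, o) = H + o
X(q) = 2*q² (X(q) = (q² + q²) + 0 = 2*q² + 0 = 2*q²)
(X(-1)*(-20))*(l(0, -3) - 1*(-10)) = ((2*(-1)²)*(-20))*((0 - 3) - 1*(-10)) = ((2*1)*(-20))*(-3 + 10) = (2*(-20))*7 = -40*7 = -280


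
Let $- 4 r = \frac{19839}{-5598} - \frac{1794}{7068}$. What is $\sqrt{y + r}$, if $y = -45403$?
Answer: $\frac{i \sqrt{13711006762517346}}{549537} \approx 213.08 i$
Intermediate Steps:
$r = \frac{521753}{549537}$ ($r = - \frac{\frac{19839}{-5598} - \frac{1794}{7068}}{4} = - \frac{19839 \left(- \frac{1}{5598}\right) - \frac{299}{1178}}{4} = - \frac{- \frac{6613}{1866} - \frac{299}{1178}}{4} = \left(- \frac{1}{4}\right) \left(- \frac{2087012}{549537}\right) = \frac{521753}{549537} \approx 0.94944$)
$\sqrt{y + r} = \sqrt{-45403 + \frac{521753}{549537}} = \sqrt{- \frac{24950106658}{549537}} = \frac{i \sqrt{13711006762517346}}{549537}$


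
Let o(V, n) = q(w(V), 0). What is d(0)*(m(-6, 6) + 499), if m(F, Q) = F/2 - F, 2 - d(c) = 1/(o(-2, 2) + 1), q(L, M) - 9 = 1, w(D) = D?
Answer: 10542/11 ≈ 958.36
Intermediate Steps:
q(L, M) = 10 (q(L, M) = 9 + 1 = 10)
o(V, n) = 10
d(c) = 21/11 (d(c) = 2 - 1/(10 + 1) = 2 - 1/11 = 21/11)
m(F, Q) = -F/2 (m(F, Q) = F*(½) - F = F/2 - F = -F/2)
d(0)*(m(-6, 6) + 499) = 21*(-½*(-6) + 499)/11 = 21*(3 + 499)/11 = (21/11)*502 = 10542/11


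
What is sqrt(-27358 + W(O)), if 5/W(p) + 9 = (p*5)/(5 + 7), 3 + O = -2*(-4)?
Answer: I*sqrt(188474242)/83 ≈ 165.4*I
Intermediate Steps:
O = 5 (O = -3 - 2*(-4) = -3 + 8 = 5)
W(p) = 5/(-9 + 5*p/12) (W(p) = 5/(-9 + (p*5)/(5 + 7)) = 5/(-9 + (5*p)/12) = 5/(-9 + (5*p)*(1/12)) = 5/(-9 + 5*p/12))
sqrt(-27358 + W(O)) = sqrt(-27358 + 60/(-108 + 5*5)) = sqrt(-27358 + 60/(-108 + 25)) = sqrt(-27358 + 60/(-83)) = sqrt(-27358 + 60*(-1/83)) = sqrt(-27358 - 60/83) = sqrt(-2270774/83) = I*sqrt(188474242)/83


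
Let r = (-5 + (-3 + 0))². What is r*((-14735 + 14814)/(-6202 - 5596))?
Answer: -2528/5899 ≈ -0.42855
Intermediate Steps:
r = 64 (r = (-5 - 3)² = (-8)² = 64)
r*((-14735 + 14814)/(-6202 - 5596)) = 64*((-14735 + 14814)/(-6202 - 5596)) = 64*(79/(-11798)) = 64*(79*(-1/11798)) = 64*(-79/11798) = -2528/5899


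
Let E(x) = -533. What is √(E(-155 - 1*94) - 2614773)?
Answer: I*√2615306 ≈ 1617.2*I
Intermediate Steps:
√(E(-155 - 1*94) - 2614773) = √(-533 - 2614773) = √(-2615306) = I*√2615306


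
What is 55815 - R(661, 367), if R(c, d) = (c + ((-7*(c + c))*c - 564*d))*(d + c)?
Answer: 6500327003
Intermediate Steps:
R(c, d) = (c + d)*(c - 564*d - 14*c²) (R(c, d) = (c + ((-14*c)*c - 564*d))*(c + d) = (c + (-14*c² - 564*d))*(c + d) = (c + (-564*d - 14*c²))*(c + d) = (c - 564*d - 14*c²)*(c + d) = (c + d)*(c - 564*d - 14*c²))
55815 - R(661, 367) = 55815 - (661² - 564*367² - 14*661³ - 563*661*367 - 14*367*661²) = 55815 - (436921 - 564*134689 - 14*288804781 - 136576481 - 14*367*436921) = 55815 - (436921 - 75964596 - 4043266934 - 136576481 - 2244900098) = 55815 - 1*(-6500271188) = 55815 + 6500271188 = 6500327003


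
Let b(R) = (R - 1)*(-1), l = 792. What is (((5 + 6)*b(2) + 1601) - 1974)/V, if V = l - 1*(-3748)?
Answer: -96/1135 ≈ -0.084581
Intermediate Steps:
b(R) = 1 - R (b(R) = (-1 + R)*(-1) = 1 - R)
V = 4540 (V = 792 - 1*(-3748) = 792 + 3748 = 4540)
(((5 + 6)*b(2) + 1601) - 1974)/V = (((5 + 6)*(1 - 1*2) + 1601) - 1974)/4540 = ((11*(1 - 2) + 1601) - 1974)*(1/4540) = ((11*(-1) + 1601) - 1974)*(1/4540) = ((-11 + 1601) - 1974)*(1/4540) = (1590 - 1974)*(1/4540) = -384*1/4540 = -96/1135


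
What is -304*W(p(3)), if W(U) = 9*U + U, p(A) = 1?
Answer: -3040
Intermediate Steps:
W(U) = 10*U
-304*W(p(3)) = -3040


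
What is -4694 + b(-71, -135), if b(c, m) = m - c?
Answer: -4758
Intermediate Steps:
-4694 + b(-71, -135) = -4694 + (-135 - 1*(-71)) = -4694 + (-135 + 71) = -4694 - 64 = -4758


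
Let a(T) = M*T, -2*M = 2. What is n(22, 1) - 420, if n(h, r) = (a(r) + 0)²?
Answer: -419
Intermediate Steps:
M = -1 (M = -½*2 = -1)
a(T) = -T
n(h, r) = r² (n(h, r) = (-r + 0)² = (-r)² = r²)
n(22, 1) - 420 = 1² - 420 = 1 - 420 = -419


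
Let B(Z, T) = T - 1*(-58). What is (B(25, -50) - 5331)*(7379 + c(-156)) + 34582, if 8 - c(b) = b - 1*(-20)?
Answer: -40010347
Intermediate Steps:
c(b) = -12 - b (c(b) = 8 - (b - 1*(-20)) = 8 - (b + 20) = 8 - (20 + b) = 8 + (-20 - b) = -12 - b)
B(Z, T) = 58 + T (B(Z, T) = T + 58 = 58 + T)
(B(25, -50) - 5331)*(7379 + c(-156)) + 34582 = ((58 - 50) - 5331)*(7379 + (-12 - 1*(-156))) + 34582 = (8 - 5331)*(7379 + (-12 + 156)) + 34582 = -5323*(7379 + 144) + 34582 = -5323*7523 + 34582 = -40044929 + 34582 = -40010347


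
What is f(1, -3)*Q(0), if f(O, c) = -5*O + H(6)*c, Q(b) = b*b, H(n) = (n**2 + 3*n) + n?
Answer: 0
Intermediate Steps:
H(n) = n**2 + 4*n
Q(b) = b**2
f(O, c) = -5*O + 60*c (f(O, c) = -5*O + (6*(4 + 6))*c = -5*O + (6*10)*c = -5*O + 60*c)
f(1, -3)*Q(0) = (-5*1 + 60*(-3))*0**2 = (-5 - 180)*0 = -185*0 = 0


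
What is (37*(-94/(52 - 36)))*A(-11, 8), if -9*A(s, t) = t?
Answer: 1739/9 ≈ 193.22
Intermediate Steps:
A(s, t) = -t/9
(37*(-94/(52 - 36)))*A(-11, 8) = (37*(-94/(52 - 36)))*(-⅑*8) = (37*(-94/16))*(-8/9) = (37*(-94*1/16))*(-8/9) = (37*(-47/8))*(-8/9) = -1739/8*(-8/9) = 1739/9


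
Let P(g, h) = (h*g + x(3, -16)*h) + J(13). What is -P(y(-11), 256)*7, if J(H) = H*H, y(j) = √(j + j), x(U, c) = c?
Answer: 27489 - 1792*I*√22 ≈ 27489.0 - 8405.2*I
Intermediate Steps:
y(j) = √2*√j (y(j) = √(2*j) = √2*√j)
J(H) = H²
P(g, h) = 169 - 16*h + g*h (P(g, h) = (h*g - 16*h) + 13² = (g*h - 16*h) + 169 = (-16*h + g*h) + 169 = 169 - 16*h + g*h)
-P(y(-11), 256)*7 = -(169 - 16*256 + (√2*√(-11))*256)*7 = -(169 - 4096 + (√2*(I*√11))*256)*7 = -(169 - 4096 + (I*√22)*256)*7 = -(169 - 4096 + 256*I*√22)*7 = -(-3927 + 256*I*√22)*7 = -(-27489 + 1792*I*√22) = 27489 - 1792*I*√22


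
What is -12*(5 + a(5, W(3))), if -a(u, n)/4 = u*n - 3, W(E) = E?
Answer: 516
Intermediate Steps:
a(u, n) = 12 - 4*n*u (a(u, n) = -4*(u*n - 3) = -4*(n*u - 3) = -4*(-3 + n*u) = 12 - 4*n*u)
-12*(5 + a(5, W(3))) = -12*(5 + (12 - 4*3*5)) = -12*(5 + (12 - 60)) = -12*(5 - 48) = -12*(-43) = 516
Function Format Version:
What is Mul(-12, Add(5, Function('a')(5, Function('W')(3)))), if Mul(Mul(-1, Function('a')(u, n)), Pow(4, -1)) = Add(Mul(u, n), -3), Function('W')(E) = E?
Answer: 516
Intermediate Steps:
Function('a')(u, n) = Add(12, Mul(-4, n, u)) (Function('a')(u, n) = Mul(-4, Add(Mul(u, n), -3)) = Mul(-4, Add(Mul(n, u), -3)) = Mul(-4, Add(-3, Mul(n, u))) = Add(12, Mul(-4, n, u)))
Mul(-12, Add(5, Function('a')(5, Function('W')(3)))) = Mul(-12, Add(5, Add(12, Mul(-4, 3, 5)))) = Mul(-12, Add(5, Add(12, -60))) = Mul(-12, Add(5, -48)) = Mul(-12, -43) = 516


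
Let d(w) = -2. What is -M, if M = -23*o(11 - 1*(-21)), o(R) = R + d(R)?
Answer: 690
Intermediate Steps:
o(R) = -2 + R (o(R) = R - 2 = -2 + R)
M = -690 (M = -23*(-2 + (11 - 1*(-21))) = -23*(-2 + (11 + 21)) = -23*(-2 + 32) = -23*30 = -690)
-M = -1*(-690) = 690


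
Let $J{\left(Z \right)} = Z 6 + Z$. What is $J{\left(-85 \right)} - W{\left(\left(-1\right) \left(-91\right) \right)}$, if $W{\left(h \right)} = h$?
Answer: $-686$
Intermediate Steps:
$J{\left(Z \right)} = 7 Z$ ($J{\left(Z \right)} = 6 Z + Z = 7 Z$)
$J{\left(-85 \right)} - W{\left(\left(-1\right) \left(-91\right) \right)} = 7 \left(-85\right) - \left(-1\right) \left(-91\right) = -595 - 91 = -686$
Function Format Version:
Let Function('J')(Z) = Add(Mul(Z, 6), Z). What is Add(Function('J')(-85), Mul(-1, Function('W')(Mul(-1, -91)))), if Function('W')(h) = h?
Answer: -686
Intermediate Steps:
Function('J')(Z) = Mul(7, Z) (Function('J')(Z) = Add(Mul(6, Z), Z) = Mul(7, Z))
Add(Function('J')(-85), Mul(-1, Function('W')(Mul(-1, -91)))) = Add(Mul(7, -85), Mul(-1, Mul(-1, -91))) = Add(-595, Mul(-1, 91)) = Add(-595, -91) = -686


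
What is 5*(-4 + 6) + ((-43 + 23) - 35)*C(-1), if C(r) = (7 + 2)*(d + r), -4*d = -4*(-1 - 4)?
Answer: 2980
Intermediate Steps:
d = -5 (d = -(-1)*(-1 - 4) = -(-1)*(-5) = -1/4*20 = -5)
C(r) = -45 + 9*r (C(r) = (7 + 2)*(-5 + r) = 9*(-5 + r) = -45 + 9*r)
5*(-4 + 6) + ((-43 + 23) - 35)*C(-1) = 5*(-4 + 6) + ((-43 + 23) - 35)*(-45 + 9*(-1)) = 5*2 + (-20 - 35)*(-45 - 9) = 10 - 55*(-54) = 10 + 2970 = 2980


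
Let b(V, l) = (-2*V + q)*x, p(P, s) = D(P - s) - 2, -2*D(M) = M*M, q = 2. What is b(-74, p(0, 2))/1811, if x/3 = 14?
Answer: 6300/1811 ≈ 3.4787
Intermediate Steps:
x = 42 (x = 3*14 = 42)
D(M) = -M²/2 (D(M) = -M*M/2 = -M²/2)
p(P, s) = -2 - (P - s)²/2 (p(P, s) = -(P - s)²/2 - 2 = -2 - (P - s)²/2)
b(V, l) = 84 - 84*V (b(V, l) = (-2*V + 2)*42 = (2 - 2*V)*42 = 84 - 84*V)
b(-74, p(0, 2))/1811 = (84 - 84*(-74))/1811 = (84 + 6216)*(1/1811) = 6300*(1/1811) = 6300/1811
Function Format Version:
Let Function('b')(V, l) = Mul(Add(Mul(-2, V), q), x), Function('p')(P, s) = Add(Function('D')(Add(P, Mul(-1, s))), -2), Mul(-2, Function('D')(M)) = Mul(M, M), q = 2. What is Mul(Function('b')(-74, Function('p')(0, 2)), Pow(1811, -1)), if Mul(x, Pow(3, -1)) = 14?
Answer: Rational(6300, 1811) ≈ 3.4787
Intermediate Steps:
x = 42 (x = Mul(3, 14) = 42)
Function('D')(M) = Mul(Rational(-1, 2), Pow(M, 2)) (Function('D')(M) = Mul(Rational(-1, 2), Mul(M, M)) = Mul(Rational(-1, 2), Pow(M, 2)))
Function('p')(P, s) = Add(-2, Mul(Rational(-1, 2), Pow(Add(P, Mul(-1, s)), 2))) (Function('p')(P, s) = Add(Mul(Rational(-1, 2), Pow(Add(P, Mul(-1, s)), 2)), -2) = Add(-2, Mul(Rational(-1, 2), Pow(Add(P, Mul(-1, s)), 2))))
Function('b')(V, l) = Add(84, Mul(-84, V)) (Function('b')(V, l) = Mul(Add(Mul(-2, V), 2), 42) = Mul(Add(2, Mul(-2, V)), 42) = Add(84, Mul(-84, V)))
Mul(Function('b')(-74, Function('p')(0, 2)), Pow(1811, -1)) = Mul(Add(84, Mul(-84, -74)), Pow(1811, -1)) = Mul(Add(84, 6216), Rational(1, 1811)) = Mul(6300, Rational(1, 1811)) = Rational(6300, 1811)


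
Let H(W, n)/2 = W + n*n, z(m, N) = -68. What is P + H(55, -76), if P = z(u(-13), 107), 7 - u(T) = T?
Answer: 11594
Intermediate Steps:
u(T) = 7 - T
H(W, n) = 2*W + 2*n² (H(W, n) = 2*(W + n*n) = 2*(W + n²) = 2*W + 2*n²)
P = -68
P + H(55, -76) = -68 + (2*55 + 2*(-76)²) = -68 + (110 + 2*5776) = -68 + (110 + 11552) = -68 + 11662 = 11594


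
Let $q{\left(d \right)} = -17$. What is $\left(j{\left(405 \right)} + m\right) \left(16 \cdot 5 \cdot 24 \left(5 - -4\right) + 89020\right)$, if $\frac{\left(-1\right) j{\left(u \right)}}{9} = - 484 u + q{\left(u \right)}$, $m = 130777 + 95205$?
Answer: $211570484500$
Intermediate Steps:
$m = 225982$
$j{\left(u \right)} = 153 + 4356 u$ ($j{\left(u \right)} = - 9 \left(- 484 u - 17\right) = - 9 \left(-17 - 484 u\right) = 153 + 4356 u$)
$\left(j{\left(405 \right)} + m\right) \left(16 \cdot 5 \cdot 24 \left(5 - -4\right) + 89020\right) = \left(\left(153 + 4356 \cdot 405\right) + 225982\right) \left(16 \cdot 5 \cdot 24 \left(5 - -4\right) + 89020\right) = \left(\left(153 + 1764180\right) + 225982\right) \left(80 \cdot 24 \left(5 + 4\right) + 89020\right) = \left(1764333 + 225982\right) \left(80 \cdot 24 \cdot 9 + 89020\right) = 1990315 \left(80 \cdot 216 + 89020\right) = 1990315 \left(17280 + 89020\right) = 1990315 \cdot 106300 = 211570484500$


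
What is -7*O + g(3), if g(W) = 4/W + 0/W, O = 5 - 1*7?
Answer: 46/3 ≈ 15.333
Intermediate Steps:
O = -2 (O = 5 - 7 = -2)
g(W) = 4/W (g(W) = 4/W + 0 = 4/W)
-7*O + g(3) = -7*(-2) + 4/3 = 14 + 4*(⅓) = 14 + 4/3 = 46/3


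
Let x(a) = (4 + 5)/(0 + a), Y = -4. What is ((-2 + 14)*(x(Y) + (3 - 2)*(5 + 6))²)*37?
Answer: 135975/4 ≈ 33994.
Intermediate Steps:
x(a) = 9/a
((-2 + 14)*(x(Y) + (3 - 2)*(5 + 6))²)*37 = ((-2 + 14)*(9/(-4) + (3 - 2)*(5 + 6))²)*37 = (12*(9*(-¼) + 1*11)²)*37 = (12*(-9/4 + 11)²)*37 = (12*(35/4)²)*37 = (12*(1225/16))*37 = (3675/4)*37 = 135975/4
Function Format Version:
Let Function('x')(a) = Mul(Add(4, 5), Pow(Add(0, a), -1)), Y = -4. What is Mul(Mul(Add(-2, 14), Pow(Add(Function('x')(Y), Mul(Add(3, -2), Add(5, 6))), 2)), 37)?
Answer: Rational(135975, 4) ≈ 33994.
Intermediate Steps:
Function('x')(a) = Mul(9, Pow(a, -1))
Mul(Mul(Add(-2, 14), Pow(Add(Function('x')(Y), Mul(Add(3, -2), Add(5, 6))), 2)), 37) = Mul(Mul(Add(-2, 14), Pow(Add(Mul(9, Pow(-4, -1)), Mul(Add(3, -2), Add(5, 6))), 2)), 37) = Mul(Mul(12, Pow(Add(Mul(9, Rational(-1, 4)), Mul(1, 11)), 2)), 37) = Mul(Mul(12, Pow(Add(Rational(-9, 4), 11), 2)), 37) = Mul(Mul(12, Pow(Rational(35, 4), 2)), 37) = Mul(Mul(12, Rational(1225, 16)), 37) = Mul(Rational(3675, 4), 37) = Rational(135975, 4)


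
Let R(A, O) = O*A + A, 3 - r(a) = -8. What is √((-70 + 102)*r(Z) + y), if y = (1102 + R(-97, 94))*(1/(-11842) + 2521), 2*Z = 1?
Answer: I*√2868117545028098/11842 ≈ 4522.4*I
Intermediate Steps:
Z = ½ (Z = (½)*1 = ½ ≈ 0.50000)
r(a) = 11 (r(a) = 3 - 1*(-8) = 3 + 8 = 11)
R(A, O) = A + A*O (R(A, O) = A*O + A = A + A*O)
y = -242202913953/11842 (y = (1102 - 97*(1 + 94))*(1/(-11842) + 2521) = (1102 - 97*95)*(-1/11842 + 2521) = (1102 - 9215)*(29853681/11842) = -8113*29853681/11842 = -242202913953/11842 ≈ -2.0453e+7)
√((-70 + 102)*r(Z) + y) = √((-70 + 102)*11 - 242202913953/11842) = √(32*11 - 242202913953/11842) = √(352 - 242202913953/11842) = √(-242198745569/11842) = I*√2868117545028098/11842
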